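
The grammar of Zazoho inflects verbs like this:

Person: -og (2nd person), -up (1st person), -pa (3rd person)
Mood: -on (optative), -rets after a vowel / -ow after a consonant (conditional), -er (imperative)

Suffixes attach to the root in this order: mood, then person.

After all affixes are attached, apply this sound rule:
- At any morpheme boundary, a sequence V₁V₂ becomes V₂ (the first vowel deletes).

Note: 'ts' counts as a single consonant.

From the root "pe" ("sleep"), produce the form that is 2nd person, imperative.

perog

Attach mood imperative -er → peer.
Attach person 2nd person -og → peerog.
Apply vowel deletion: peerog → perog.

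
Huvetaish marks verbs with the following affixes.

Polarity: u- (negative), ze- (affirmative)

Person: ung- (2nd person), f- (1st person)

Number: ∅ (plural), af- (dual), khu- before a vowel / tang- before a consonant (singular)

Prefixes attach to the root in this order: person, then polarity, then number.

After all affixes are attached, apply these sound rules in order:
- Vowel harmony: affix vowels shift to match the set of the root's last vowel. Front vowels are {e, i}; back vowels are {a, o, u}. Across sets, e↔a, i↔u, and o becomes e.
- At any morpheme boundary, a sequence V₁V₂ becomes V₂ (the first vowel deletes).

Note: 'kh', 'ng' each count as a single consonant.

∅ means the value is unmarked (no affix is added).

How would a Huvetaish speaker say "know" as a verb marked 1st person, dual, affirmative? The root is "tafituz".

afzaftafituz

Attach person 1st person f- → ftafituz.
Attach polarity affirmative ze- → zeftafituz.
Attach number dual af- → afzeftafituz.
Apply vowel harmony: afzeftafituz → afzaftafituz.
Vowel deletion: no change.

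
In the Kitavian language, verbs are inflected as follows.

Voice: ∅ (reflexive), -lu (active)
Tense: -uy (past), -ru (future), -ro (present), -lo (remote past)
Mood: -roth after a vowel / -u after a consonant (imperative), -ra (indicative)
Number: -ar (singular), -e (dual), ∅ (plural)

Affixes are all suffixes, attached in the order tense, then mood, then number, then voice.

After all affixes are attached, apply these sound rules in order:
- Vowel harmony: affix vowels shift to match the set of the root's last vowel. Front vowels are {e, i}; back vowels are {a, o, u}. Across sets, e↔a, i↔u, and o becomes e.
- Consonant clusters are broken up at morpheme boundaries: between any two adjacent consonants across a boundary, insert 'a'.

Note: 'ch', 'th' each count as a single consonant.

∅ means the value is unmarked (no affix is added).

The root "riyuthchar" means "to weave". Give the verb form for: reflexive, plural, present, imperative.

riyuthchararoroth

Attach tense present -ro → riyuthcharro.
Attach mood imperative -roth (after vowel 'o') → riyuthcharroroth.
number = plural: zero marking, form stays riyuthcharroroth.
voice = reflexive: zero marking, form stays riyuthcharroroth.
Vowel harmony: no change.
Apply epenthesis: riyuthcharroroth → riyuthchararoroth.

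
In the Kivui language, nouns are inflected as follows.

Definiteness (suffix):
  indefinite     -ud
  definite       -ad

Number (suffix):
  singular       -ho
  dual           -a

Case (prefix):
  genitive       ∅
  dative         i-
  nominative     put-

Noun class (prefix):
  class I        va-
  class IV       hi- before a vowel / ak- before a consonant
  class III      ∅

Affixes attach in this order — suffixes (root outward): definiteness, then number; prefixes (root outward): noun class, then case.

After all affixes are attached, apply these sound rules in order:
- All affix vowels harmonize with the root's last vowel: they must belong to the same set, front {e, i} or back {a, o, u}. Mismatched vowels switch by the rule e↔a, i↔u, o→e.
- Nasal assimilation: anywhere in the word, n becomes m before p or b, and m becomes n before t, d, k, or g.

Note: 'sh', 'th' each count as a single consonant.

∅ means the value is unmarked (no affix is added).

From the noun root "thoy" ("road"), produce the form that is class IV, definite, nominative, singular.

Attach noun class class IV ak- (before consonant 'th') → akthoy.
Attach definiteness definite -ad → akthoyad.
Attach number singular -ho → akthoyadho.
Attach case nominative put- → putakthoyadho.
Vowel harmony: no change.
Nasal assimilation: no change.

putakthoyadho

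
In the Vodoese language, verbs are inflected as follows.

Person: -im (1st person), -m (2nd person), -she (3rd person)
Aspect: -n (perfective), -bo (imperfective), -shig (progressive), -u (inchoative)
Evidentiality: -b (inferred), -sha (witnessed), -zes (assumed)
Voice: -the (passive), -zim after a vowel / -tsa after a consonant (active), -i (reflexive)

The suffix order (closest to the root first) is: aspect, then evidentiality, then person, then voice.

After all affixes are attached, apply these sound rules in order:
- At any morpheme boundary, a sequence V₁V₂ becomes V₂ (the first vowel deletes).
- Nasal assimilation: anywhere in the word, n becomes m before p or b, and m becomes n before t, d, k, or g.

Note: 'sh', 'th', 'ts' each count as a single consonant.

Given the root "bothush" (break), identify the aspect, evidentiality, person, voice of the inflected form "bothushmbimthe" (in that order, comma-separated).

perfective, inferred, 1st person, passive

Segment: bothush-n-b-im-the.
aspect: -n → perfective.
evidentiality: -b → inferred.
person: -im → 1st person.
voice: -the → passive.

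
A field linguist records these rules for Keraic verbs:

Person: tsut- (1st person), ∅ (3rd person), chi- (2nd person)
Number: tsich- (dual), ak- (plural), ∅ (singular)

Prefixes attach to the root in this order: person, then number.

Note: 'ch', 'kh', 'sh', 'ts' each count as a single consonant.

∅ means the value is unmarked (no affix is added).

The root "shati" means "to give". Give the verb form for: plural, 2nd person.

akchishati

Attach person 2nd person chi- → chishati.
Attach number plural ak- → akchishati.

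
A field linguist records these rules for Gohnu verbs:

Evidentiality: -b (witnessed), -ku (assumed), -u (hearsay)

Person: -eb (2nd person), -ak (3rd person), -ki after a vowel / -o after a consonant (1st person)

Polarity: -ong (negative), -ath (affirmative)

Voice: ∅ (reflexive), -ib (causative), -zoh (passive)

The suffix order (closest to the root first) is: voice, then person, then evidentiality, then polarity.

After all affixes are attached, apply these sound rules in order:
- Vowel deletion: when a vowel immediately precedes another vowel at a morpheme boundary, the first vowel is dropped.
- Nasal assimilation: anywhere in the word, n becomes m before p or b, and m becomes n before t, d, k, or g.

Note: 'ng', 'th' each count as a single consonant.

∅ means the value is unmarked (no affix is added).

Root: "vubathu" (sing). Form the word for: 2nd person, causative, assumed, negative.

Attach voice causative -ib → vubathuib.
Attach person 2nd person -eb → vubathuibeb.
Attach evidentiality assumed -ku → vubathuibebku.
Attach polarity negative -ong → vubathuibebkuong.
Apply vowel deletion: vubathuibebkuong → vubathibebkong.
Nasal assimilation: no change.

vubathibebkong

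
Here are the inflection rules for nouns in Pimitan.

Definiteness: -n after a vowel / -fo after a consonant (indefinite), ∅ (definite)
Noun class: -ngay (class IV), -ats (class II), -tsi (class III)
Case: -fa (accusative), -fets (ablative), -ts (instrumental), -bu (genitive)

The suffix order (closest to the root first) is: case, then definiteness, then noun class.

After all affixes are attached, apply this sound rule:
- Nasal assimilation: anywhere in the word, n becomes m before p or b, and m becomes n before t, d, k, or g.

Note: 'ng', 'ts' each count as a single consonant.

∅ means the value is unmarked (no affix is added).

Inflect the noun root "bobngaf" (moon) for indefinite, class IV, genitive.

Attach case genitive -bu → bobngafbu.
Attach definiteness indefinite -n (after vowel 'u') → bobngafbun.
Attach noun class class IV -ngay → bobngafbunngay.
Nasal assimilation: no change.

bobngafbunngay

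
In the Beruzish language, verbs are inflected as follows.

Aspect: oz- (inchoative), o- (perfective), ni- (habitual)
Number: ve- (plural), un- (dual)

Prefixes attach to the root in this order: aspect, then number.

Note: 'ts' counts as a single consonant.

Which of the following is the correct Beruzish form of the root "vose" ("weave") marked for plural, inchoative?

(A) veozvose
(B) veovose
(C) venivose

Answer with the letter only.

Attach aspect inchoative oz- → ozvose.
Attach number plural ve- → veozvose.
So the correct form is veozvose, option (A).
(C) venivose is wrong: it uses habitual instead of inchoative for aspect.
(B) veovose is wrong: it uses perfective instead of inchoative for aspect.

A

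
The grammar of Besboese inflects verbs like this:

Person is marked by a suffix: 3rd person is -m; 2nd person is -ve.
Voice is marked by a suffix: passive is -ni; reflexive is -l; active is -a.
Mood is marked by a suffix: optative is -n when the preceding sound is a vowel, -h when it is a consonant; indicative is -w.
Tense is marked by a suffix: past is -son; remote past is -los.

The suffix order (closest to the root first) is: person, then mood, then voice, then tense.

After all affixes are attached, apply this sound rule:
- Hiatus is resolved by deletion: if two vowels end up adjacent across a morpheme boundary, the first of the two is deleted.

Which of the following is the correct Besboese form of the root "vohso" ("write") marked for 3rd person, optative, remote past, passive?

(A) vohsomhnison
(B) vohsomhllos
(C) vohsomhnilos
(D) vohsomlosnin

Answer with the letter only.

C

Attach person 3rd person -m → vohsom.
Attach mood optative -h (after consonant 'm') → vohsomh.
Attach voice passive -ni → vohsomhni.
Attach tense remote past -los → vohsomhnilos.
Vowel deletion: no change.
So the correct form is vohsomhnilos, option (C).
(D) vohsomlosnin is wrong: it has the affixes in the wrong order.
(B) vohsomhllos is wrong: it uses reflexive instead of passive for voice.
(A) vohsomhnison is wrong: it uses past instead of remote past for tense.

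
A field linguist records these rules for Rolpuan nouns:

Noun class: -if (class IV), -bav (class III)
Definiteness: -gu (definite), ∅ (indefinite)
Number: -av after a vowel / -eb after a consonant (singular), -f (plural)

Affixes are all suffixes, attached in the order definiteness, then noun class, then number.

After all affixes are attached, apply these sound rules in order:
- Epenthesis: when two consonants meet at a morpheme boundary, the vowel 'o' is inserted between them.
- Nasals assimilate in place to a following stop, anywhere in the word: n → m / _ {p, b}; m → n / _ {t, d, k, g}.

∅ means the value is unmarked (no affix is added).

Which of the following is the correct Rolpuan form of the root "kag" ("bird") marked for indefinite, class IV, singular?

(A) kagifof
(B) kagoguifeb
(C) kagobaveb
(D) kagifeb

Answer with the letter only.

definiteness = indefinite: zero marking, form stays kag.
Attach noun class class IV -if → kagif.
Attach number singular -eb (after consonant 'f') → kagifeb.
Epenthesis: no change.
Nasal assimilation: no change.
So the correct form is kagifeb, option (D).
(C) kagobaveb is wrong: it uses class III instead of class IV for noun class.
(A) kagifof is wrong: it uses plural instead of singular for number.
(B) kagoguifeb is wrong: it uses definite instead of indefinite for definiteness.

D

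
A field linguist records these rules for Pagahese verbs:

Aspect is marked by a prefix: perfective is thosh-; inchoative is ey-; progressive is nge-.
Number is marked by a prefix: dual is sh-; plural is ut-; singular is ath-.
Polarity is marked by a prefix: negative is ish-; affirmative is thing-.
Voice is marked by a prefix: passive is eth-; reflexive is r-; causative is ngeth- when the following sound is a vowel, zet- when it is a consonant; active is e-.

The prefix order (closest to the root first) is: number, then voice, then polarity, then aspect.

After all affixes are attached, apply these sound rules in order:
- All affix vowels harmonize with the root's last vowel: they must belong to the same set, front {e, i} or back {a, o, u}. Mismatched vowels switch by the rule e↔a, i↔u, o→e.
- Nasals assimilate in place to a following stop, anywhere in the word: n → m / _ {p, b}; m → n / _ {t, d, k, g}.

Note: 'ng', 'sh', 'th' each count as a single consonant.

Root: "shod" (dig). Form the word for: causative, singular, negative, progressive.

Attach number singular ath- → athshod.
Attach voice causative ngeth- (before vowel 'a') → ngethathshod.
Attach polarity negative ish- → ishngethathshod.
Attach aspect progressive nge- → ngeishngethathshod.
Apply vowel harmony: ngeishngethathshod → ngaushngathathshod.
Nasal assimilation: no change.

ngaushngathathshod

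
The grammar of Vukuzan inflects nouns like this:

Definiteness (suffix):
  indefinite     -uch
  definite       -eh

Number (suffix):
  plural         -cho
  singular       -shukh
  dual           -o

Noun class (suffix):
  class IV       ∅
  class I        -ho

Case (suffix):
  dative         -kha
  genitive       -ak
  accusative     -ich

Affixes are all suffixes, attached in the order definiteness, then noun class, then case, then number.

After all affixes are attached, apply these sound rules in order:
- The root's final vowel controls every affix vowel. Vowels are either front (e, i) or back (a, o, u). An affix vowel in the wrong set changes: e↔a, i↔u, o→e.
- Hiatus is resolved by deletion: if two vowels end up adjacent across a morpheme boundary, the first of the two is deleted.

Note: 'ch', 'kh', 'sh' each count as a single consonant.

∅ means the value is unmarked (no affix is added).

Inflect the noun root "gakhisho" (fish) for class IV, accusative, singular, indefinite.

Attach definiteness indefinite -uch → gakhishouch.
noun class = class IV: zero marking, form stays gakhishouch.
Attach case accusative -ich → gakhishouchich.
Attach number singular -shukh → gakhishouchichshukh.
Apply vowel harmony: gakhishouchichshukh → gakhishouchuchshukh.
Apply vowel deletion: gakhishouchuchshukh → gakhishuchuchshukh.

gakhishuchuchshukh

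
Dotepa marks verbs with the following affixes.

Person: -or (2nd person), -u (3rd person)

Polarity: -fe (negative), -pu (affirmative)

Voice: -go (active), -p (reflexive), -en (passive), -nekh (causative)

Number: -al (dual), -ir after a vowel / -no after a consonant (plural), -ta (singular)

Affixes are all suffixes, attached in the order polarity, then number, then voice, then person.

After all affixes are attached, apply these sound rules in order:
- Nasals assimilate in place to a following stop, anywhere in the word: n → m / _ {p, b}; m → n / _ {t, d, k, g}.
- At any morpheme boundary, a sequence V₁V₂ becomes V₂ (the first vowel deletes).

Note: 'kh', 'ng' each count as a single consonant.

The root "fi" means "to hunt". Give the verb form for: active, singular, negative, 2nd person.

Attach polarity negative -fe → fife.
Attach number singular -ta → fifeta.
Attach voice active -go → fifetago.
Attach person 2nd person -or → fifetagoor.
Nasal assimilation: no change.
Apply vowel deletion: fifetagoor → fifetagor.

fifetagor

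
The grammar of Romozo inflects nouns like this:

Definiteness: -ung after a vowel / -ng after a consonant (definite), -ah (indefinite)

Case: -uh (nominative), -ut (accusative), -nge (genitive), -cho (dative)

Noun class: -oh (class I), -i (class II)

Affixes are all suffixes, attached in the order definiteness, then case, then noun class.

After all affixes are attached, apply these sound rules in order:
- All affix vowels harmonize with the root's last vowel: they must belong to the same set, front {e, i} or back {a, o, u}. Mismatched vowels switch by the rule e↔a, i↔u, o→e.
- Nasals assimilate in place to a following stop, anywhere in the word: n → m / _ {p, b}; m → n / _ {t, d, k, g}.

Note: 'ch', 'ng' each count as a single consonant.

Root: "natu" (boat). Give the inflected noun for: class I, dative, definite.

natuungchooh

Attach definiteness definite -ung (after vowel 'u') → natuung.
Attach case dative -cho → natuungcho.
Attach noun class class I -oh → natuungchooh.
Vowel harmony: no change.
Nasal assimilation: no change.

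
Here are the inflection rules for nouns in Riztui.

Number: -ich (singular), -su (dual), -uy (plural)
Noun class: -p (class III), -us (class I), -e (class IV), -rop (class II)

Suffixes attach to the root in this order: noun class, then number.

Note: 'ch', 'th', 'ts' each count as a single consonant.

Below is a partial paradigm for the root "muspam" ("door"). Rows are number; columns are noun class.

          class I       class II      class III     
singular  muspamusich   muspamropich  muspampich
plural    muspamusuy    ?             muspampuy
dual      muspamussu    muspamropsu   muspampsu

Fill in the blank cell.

muspamropuy

Attach noun class class II -rop → muspamrop.
Attach number plural -uy → muspamropuy.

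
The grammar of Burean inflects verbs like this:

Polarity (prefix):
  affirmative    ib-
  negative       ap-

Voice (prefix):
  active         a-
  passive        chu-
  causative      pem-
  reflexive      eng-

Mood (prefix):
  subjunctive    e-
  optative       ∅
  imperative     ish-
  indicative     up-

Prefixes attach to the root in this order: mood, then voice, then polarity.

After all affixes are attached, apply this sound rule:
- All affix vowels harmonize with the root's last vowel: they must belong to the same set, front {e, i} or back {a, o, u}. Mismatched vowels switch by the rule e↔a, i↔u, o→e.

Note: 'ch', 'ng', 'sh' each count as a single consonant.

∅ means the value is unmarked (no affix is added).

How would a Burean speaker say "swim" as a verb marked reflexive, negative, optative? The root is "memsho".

mood = optative: zero marking, form stays memsho.
Attach voice reflexive eng- → engmemsho.
Attach polarity negative ap- → apengmemsho.
Apply vowel harmony: apengmemsho → apangmemsho.

apangmemsho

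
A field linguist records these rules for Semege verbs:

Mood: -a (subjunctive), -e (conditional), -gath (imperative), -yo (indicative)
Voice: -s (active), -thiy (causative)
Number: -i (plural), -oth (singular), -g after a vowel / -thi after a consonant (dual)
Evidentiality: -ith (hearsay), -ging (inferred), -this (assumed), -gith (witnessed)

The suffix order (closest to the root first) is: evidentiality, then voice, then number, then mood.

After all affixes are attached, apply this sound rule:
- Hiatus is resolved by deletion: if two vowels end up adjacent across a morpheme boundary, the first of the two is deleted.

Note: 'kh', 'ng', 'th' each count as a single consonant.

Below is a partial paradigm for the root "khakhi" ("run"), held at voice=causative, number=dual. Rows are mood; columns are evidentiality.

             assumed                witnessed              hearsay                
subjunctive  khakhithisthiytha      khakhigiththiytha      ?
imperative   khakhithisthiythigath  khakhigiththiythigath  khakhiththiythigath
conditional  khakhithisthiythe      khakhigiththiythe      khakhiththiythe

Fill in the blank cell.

Attach evidentiality hearsay -ith → khakhiith.
Attach voice causative -thiy → khakhiiththiy.
Attach number dual -thi (after consonant 'y') → khakhiiththiythi.
Attach mood subjunctive -a → khakhiiththiythia.
Apply vowel deletion: khakhiiththiythia → khakhiththiytha.

khakhiththiytha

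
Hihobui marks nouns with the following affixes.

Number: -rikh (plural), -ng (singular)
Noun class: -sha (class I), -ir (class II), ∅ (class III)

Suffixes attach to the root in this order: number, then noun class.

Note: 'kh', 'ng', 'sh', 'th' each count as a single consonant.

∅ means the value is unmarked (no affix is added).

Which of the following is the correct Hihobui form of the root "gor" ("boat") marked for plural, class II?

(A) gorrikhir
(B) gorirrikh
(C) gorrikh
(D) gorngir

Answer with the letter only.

A

Attach number plural -rikh → gorrikh.
Attach noun class class II -ir → gorrikhir.
So the correct form is gorrikhir, option (A).
(D) gorngir is wrong: it uses singular instead of plural for number.
(B) gorirrikh is wrong: it has the affixes in the wrong order.
(C) gorrikh is wrong: it uses class III instead of class II for noun class.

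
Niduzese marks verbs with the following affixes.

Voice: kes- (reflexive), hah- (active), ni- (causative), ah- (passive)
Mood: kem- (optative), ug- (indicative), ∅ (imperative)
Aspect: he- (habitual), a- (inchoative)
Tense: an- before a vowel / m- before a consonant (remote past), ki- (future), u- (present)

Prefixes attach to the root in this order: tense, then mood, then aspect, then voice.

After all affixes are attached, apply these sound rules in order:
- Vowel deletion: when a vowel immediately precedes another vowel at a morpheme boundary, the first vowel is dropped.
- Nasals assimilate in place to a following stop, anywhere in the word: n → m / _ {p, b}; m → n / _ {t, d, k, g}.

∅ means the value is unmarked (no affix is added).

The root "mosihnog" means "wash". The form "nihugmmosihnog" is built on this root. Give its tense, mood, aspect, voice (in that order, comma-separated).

remote past, indicative, habitual, causative

Segment: ni-he-ug-m-mosihnog.
tense: an/m- → remote past.
mood: ug- → indicative.
aspect: he- → habitual.
voice: ni- → causative.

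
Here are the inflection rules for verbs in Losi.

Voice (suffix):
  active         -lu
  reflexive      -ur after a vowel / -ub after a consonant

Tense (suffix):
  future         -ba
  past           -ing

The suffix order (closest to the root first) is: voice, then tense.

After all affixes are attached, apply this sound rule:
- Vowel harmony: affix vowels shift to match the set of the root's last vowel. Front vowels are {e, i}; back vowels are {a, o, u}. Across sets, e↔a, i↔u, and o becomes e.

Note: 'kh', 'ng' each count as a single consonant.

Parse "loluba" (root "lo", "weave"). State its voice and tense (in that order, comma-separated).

Segment: lo-lu-ba.
voice: -lu → active.
tense: -ba → future.

active, future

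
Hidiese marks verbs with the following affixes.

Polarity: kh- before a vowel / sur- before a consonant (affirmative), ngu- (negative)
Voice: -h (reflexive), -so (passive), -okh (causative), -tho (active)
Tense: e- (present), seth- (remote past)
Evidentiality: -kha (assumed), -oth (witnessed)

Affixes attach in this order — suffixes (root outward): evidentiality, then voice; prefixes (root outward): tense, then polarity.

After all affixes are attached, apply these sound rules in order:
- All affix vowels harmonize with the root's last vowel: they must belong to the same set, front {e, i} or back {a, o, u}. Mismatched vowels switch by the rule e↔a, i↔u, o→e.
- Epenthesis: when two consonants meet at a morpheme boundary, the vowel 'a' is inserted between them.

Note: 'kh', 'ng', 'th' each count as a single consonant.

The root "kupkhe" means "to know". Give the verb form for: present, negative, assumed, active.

Attach tense present e- → ekupkhe.
Attach evidentiality assumed -kha → ekupkhekha.
Attach voice active -tho → ekupkhekhatho.
Attach polarity negative ngu- → nguekupkhekhatho.
Apply vowel harmony: nguekupkhekhatho → ngiekupkhekhethe.
Epenthesis: no change.

ngiekupkhekhethe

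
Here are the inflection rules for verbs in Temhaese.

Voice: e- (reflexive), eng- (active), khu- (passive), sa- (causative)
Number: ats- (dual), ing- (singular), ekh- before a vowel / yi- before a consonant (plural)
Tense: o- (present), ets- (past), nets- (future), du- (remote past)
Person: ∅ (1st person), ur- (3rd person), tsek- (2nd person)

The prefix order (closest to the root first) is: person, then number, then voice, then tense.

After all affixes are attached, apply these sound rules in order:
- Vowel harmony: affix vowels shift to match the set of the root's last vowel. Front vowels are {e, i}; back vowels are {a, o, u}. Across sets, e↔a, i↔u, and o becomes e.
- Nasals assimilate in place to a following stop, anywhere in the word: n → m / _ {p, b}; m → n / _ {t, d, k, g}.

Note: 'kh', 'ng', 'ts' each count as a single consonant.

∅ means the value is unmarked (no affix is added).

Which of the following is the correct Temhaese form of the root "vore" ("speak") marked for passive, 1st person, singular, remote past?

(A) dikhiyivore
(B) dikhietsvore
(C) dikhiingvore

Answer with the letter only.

C

person = 1st person: zero marking, form stays vore.
Attach number singular ing- → ingvore.
Attach voice passive khu- → khuingvore.
Attach tense remote past du- → dukhuingvore.
Apply vowel harmony: dukhuingvore → dikhiingvore.
Nasal assimilation: no change.
So the correct form is dikhiingvore, option (C).
(A) dikhiyivore is wrong: it uses plural instead of singular for number.
(B) dikhietsvore is wrong: it uses dual instead of singular for number.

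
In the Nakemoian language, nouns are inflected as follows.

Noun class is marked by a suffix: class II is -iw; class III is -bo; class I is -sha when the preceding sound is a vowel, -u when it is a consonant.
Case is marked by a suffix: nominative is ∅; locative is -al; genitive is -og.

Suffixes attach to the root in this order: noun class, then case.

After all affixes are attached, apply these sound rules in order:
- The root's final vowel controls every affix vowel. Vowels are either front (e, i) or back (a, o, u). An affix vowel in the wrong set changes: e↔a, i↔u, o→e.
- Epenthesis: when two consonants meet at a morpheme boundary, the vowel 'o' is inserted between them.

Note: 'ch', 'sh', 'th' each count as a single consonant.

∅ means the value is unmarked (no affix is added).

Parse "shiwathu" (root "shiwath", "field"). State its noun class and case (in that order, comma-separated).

class I, nominative

Segment: shiwath-u.
noun class: -sha/u → class I.
case: ∅ → nominative.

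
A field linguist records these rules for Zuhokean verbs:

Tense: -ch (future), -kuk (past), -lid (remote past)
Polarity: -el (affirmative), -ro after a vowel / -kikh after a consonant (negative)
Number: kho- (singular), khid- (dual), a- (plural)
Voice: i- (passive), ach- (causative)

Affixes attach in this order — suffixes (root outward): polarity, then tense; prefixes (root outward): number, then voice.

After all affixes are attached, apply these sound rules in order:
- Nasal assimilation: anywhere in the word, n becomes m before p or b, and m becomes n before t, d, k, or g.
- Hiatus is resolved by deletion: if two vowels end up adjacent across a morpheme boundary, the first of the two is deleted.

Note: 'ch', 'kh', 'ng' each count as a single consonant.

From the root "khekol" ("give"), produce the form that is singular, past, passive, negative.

ikhokhekolkikhkuk

Attach number singular kho- → khokhekol.
Attach polarity negative -kikh (after consonant 'l') → khokhekolkikh.
Attach tense past -kuk → khokhekolkikhkuk.
Attach voice passive i- → ikhokhekolkikhkuk.
Nasal assimilation: no change.
Vowel deletion: no change.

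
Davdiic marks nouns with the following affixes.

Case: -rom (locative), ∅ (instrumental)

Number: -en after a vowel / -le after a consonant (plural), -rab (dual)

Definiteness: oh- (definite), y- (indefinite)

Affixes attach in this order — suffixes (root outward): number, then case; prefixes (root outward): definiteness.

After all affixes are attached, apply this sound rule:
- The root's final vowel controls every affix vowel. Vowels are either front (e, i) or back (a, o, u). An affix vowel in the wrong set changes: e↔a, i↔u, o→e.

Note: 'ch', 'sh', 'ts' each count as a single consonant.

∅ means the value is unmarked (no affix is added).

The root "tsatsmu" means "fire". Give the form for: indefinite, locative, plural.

Attach definiteness indefinite y- → ytsatsmu.
Attach number plural -en (after vowel 'u') → ytsatsmuen.
Attach case locative -rom → ytsatsmuenrom.
Apply vowel harmony: ytsatsmuenrom → ytsatsmuanrom.

ytsatsmuanrom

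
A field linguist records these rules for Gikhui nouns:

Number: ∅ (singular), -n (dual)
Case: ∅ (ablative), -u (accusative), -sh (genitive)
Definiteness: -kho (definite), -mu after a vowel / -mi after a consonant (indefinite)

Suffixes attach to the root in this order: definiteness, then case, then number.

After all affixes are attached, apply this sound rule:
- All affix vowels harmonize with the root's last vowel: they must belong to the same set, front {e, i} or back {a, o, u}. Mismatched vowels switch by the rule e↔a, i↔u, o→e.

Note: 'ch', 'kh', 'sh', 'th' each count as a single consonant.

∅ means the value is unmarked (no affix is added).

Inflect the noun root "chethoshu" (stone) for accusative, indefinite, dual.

Attach definiteness indefinite -mu (after vowel 'u') → chethoshumu.
Attach case accusative -u → chethoshumuu.
Attach number dual -n → chethoshumuun.
Vowel harmony: no change.

chethoshumuun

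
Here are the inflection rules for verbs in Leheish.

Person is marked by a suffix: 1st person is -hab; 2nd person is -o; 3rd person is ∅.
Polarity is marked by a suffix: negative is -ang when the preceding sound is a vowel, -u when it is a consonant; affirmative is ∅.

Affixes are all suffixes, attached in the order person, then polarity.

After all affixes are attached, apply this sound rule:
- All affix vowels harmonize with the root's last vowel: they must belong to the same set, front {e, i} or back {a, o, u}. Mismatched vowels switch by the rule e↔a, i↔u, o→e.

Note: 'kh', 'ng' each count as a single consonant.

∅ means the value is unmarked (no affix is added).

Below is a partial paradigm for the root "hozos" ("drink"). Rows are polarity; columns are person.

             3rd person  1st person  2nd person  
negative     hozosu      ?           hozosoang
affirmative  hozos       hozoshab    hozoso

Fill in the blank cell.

Attach person 1st person -hab → hozoshab.
Attach polarity negative -u (after consonant 'b') → hozoshabu.
Vowel harmony: no change.

hozoshabu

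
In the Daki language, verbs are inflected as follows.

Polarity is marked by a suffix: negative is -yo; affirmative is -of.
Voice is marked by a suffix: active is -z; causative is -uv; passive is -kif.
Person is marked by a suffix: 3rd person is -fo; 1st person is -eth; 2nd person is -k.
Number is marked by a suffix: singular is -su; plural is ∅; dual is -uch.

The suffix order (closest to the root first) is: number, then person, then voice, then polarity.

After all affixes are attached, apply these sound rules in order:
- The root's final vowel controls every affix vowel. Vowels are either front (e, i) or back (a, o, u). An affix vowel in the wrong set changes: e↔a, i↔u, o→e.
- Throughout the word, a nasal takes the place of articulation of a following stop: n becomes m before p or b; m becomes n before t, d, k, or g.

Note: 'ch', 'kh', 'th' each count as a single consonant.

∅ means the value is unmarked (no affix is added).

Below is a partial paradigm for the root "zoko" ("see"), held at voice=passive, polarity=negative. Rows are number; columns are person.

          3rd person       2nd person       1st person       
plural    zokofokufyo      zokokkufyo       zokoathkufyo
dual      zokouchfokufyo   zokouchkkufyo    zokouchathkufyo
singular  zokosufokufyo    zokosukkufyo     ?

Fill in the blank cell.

zokosuathkufyo

Attach number singular -su → zokosu.
Attach person 1st person -eth → zokosueth.
Attach voice passive -kif → zokosuethkif.
Attach polarity negative -yo → zokosuethkifyo.
Apply vowel harmony: zokosuethkifyo → zokosuathkufyo.
Nasal assimilation: no change.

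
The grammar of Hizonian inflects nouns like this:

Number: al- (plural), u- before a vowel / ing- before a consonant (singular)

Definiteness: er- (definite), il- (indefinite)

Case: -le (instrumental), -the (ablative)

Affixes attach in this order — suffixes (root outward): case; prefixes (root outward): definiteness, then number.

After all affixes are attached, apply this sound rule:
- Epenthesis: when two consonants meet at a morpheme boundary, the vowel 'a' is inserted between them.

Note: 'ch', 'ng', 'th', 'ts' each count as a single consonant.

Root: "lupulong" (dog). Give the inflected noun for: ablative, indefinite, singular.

Attach definiteness indefinite il- → illupulong.
Attach number singular u- (before vowel 'i') → uillupulong.
Attach case ablative -the → uillupulongthe.
Apply epenthesis: uillupulongthe → uilalupulongathe.

uilalupulongathe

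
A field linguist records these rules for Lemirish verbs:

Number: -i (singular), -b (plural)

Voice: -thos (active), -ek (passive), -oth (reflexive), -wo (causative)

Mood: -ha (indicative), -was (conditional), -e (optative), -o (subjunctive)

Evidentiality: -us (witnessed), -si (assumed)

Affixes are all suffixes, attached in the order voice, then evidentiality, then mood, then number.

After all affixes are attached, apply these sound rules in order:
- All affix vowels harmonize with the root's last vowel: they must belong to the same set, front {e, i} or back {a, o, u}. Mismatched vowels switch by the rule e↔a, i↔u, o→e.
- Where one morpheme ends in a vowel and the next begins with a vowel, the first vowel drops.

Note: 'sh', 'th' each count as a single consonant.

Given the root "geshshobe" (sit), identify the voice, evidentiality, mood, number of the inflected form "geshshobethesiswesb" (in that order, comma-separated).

active, witnessed, conditional, plural

Segment: geshshobe-thos-us-was-b.
voice: -thos → active.
evidentiality: -us → witnessed.
mood: -was → conditional.
number: -b → plural.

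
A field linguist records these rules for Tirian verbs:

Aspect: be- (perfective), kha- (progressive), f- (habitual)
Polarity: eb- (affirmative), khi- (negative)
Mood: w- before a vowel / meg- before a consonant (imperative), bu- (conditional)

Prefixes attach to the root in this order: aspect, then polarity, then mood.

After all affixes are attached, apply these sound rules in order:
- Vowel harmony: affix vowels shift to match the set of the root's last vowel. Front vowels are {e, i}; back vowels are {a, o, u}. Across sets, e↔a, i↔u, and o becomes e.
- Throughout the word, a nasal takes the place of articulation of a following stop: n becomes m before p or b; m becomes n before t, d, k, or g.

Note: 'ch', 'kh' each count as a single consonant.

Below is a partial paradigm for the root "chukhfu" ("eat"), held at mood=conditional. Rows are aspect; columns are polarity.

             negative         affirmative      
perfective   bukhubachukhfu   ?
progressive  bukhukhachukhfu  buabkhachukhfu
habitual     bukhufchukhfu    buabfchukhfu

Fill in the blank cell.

Attach aspect perfective be- → bechukhfu.
Attach polarity affirmative eb- → ebbechukhfu.
Attach mood conditional bu- → buebbechukhfu.
Apply vowel harmony: buebbechukhfu → buabbachukhfu.
Nasal assimilation: no change.

buabbachukhfu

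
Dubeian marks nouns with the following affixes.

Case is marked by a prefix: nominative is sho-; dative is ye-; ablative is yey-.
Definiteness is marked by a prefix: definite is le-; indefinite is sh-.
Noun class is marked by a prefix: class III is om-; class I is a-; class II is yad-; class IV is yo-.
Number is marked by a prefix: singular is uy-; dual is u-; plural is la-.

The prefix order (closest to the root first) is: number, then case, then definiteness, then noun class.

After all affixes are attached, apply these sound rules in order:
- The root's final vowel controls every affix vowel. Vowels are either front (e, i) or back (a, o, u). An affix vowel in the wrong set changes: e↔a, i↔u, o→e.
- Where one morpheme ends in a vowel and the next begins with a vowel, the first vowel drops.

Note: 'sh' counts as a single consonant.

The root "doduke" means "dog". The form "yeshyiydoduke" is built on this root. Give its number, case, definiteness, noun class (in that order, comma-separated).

singular, dative, indefinite, class IV

Segment: yo-sh-ye-uy-doduke.
number: uy- → singular.
case: ye- → dative.
definiteness: sh- → indefinite.
noun class: yo- → class IV.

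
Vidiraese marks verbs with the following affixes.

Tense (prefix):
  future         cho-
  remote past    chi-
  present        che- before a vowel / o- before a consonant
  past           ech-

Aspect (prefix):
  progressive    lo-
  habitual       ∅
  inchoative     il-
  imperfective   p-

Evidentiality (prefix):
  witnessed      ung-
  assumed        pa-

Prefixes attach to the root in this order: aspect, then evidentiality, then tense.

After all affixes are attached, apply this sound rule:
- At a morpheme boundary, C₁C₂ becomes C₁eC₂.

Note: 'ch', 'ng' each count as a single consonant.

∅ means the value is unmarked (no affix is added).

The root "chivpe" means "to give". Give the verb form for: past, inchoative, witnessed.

echungilechivpe

Attach aspect inchoative il- → ilchivpe.
Attach evidentiality witnessed ung- → ungilchivpe.
Attach tense past ech- → echungilchivpe.
Apply epenthesis: echungilchivpe → echungilechivpe.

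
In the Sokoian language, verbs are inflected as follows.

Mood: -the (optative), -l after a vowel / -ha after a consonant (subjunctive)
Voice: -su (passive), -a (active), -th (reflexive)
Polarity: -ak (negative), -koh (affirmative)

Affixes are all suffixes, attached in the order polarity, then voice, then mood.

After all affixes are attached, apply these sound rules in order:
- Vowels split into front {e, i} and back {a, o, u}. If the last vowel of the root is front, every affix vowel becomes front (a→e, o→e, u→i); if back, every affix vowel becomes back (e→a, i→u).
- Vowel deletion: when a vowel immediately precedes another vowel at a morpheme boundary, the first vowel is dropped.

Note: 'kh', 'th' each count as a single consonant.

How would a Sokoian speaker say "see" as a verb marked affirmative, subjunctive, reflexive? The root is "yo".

yokohthha

Attach polarity affirmative -koh → yokoh.
Attach voice reflexive -th → yokohth.
Attach mood subjunctive -ha (after consonant 'th') → yokohthha.
Vowel harmony: no change.
Vowel deletion: no change.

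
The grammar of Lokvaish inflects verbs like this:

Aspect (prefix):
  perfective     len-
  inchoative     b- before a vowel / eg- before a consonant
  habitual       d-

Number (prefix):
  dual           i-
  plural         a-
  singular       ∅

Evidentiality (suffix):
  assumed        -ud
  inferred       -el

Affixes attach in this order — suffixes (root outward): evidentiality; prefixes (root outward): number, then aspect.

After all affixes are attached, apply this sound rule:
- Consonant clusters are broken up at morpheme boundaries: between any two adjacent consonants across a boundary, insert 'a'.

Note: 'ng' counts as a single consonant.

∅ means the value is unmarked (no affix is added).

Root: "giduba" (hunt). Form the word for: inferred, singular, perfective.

lenagidubael

number = singular: zero marking, form stays giduba.
Attach aspect perfective len- → lengiduba.
Attach evidentiality inferred -el → lengidubael.
Apply epenthesis: lengidubael → lenagidubael.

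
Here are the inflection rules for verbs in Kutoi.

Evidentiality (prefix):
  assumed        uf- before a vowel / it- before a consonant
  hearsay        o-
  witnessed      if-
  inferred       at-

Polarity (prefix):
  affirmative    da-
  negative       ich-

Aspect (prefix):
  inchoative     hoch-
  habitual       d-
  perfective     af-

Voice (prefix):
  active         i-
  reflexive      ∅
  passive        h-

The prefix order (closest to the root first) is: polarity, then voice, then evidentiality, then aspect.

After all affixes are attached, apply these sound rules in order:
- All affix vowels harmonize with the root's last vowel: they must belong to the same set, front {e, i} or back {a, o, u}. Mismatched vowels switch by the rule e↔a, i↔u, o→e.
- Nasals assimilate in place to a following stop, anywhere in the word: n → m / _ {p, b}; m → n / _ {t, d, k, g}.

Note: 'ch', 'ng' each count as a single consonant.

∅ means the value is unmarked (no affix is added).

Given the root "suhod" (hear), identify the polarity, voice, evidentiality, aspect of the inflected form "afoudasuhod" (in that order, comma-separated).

affirmative, active, hearsay, perfective

Segment: af-o-i-da-suhod.
polarity: da- → affirmative.
voice: i- → active.
evidentiality: o- → hearsay.
aspect: af- → perfective.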